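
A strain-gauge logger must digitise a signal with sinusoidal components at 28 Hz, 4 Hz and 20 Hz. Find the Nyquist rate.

Highest-frequency component: 28 Hz.
Nyquist rate = 2 × 28 Hz = 56 Hz.

56 Hz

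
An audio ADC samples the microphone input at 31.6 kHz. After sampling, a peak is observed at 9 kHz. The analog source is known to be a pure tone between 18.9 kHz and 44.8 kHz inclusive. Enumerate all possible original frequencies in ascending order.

22.6 kHz, 40.6 kHz

Frequencies that alias to 9 kHz are k·fs ± 9 kHz for integer k ≥ 0.
k=0: 9 kHz.
k=1: 22.6 kHz, 40.6 kHz.
k=2: 54.2 kHz, 72.2 kHz.
Within [18.9 kHz, 44.8 kHz]: 22.6 kHz, 40.6 kHz.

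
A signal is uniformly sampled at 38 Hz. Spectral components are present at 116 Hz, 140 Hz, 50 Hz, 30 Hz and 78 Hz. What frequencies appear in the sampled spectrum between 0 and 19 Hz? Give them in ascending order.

2 Hz, 8 Hz, 12 Hz

fs/2 = 19 Hz.
116 Hz mod fs = 2 Hz.
2 Hz ≤ fs/2 = 19 Hz, appears at 2 Hz.
140 Hz mod fs = 26 Hz.
26 Hz > fs/2 = 19 Hz, folds to fs − 26 Hz = 12 Hz.
50 Hz mod fs = 12 Hz.
12 Hz ≤ fs/2 = 19 Hz, appears at 12 Hz.
30 Hz > fs/2 = 19 Hz, folds to fs − 30 Hz = 8 Hz.
78 Hz mod fs = 2 Hz.
2 Hz ≤ fs/2 = 19 Hz, appears at 2 Hz.
Distinct values: {2 Hz, 8 Hz, 12 Hz}.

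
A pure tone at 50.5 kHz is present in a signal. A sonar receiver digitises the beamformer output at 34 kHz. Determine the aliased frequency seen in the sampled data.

50.5 kHz mod fs = 16.5 kHz.
16.5 kHz ≤ fs/2 = 17 kHz, appears at 16.5 kHz.

16.5 kHz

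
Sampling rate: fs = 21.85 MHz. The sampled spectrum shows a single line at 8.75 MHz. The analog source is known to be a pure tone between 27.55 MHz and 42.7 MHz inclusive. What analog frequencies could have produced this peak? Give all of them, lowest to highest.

Frequencies that alias to 8.75 MHz are k·fs ± 8.75 MHz for integer k ≥ 0.
k=0: 8.75 MHz.
k=1: 13.1 MHz, 30.6 MHz.
k=2: 34.95 MHz, 52.45 MHz.
k=3: 56.8 MHz, 74.3 MHz.
Within [27.55 MHz, 42.7 MHz]: 30.6 MHz, 34.95 MHz.

30.6 MHz, 34.95 MHz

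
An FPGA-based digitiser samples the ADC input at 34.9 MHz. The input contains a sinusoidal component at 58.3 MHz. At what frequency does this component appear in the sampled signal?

11.5 MHz

58.3 MHz mod fs = 23.4 MHz.
23.4 MHz > fs/2 = 17.45 MHz, folds to fs − 23.4 MHz = 11.5 MHz.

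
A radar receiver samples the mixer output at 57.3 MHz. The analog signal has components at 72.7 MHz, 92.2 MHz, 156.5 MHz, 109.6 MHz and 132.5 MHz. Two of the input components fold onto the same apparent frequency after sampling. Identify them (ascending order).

72.7 MHz, 156.5 MHz

fs/2 = 28.65 MHz.
72.7 MHz mod fs = 15.4 MHz.
15.4 MHz ≤ fs/2 = 28.65 MHz, appears at 15.4 MHz.
92.2 MHz mod fs = 34.9 MHz.
34.9 MHz > fs/2 = 28.65 MHz, folds to fs − 34.9 MHz = 22.4 MHz.
156.5 MHz mod fs = 41.9 MHz.
41.9 MHz > fs/2 = 28.65 MHz, folds to fs − 41.9 MHz = 15.4 MHz.
109.6 MHz mod fs = 52.3 MHz.
52.3 MHz > fs/2 = 28.65 MHz, folds to fs − 52.3 MHz = 5 MHz.
132.5 MHz mod fs = 17.9 MHz.
17.9 MHz ≤ fs/2 = 28.65 MHz, appears at 17.9 MHz.
72.7 MHz and 156.5 MHz both map to 15.4 MHz.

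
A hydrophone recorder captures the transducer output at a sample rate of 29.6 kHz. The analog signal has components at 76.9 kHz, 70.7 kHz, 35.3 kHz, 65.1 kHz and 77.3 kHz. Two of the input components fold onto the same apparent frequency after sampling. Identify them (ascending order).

70.7 kHz, 77.3 kHz

fs/2 = 14.8 kHz.
76.9 kHz mod fs = 17.7 kHz.
17.7 kHz > fs/2 = 14.8 kHz, folds to fs − 17.7 kHz = 11.9 kHz.
70.7 kHz mod fs = 11.5 kHz.
11.5 kHz ≤ fs/2 = 14.8 kHz, appears at 11.5 kHz.
35.3 kHz mod fs = 5.7 kHz.
5.7 kHz ≤ fs/2 = 14.8 kHz, appears at 5.7 kHz.
65.1 kHz mod fs = 5.9 kHz.
5.9 kHz ≤ fs/2 = 14.8 kHz, appears at 5.9 kHz.
77.3 kHz mod fs = 18.1 kHz.
18.1 kHz > fs/2 = 14.8 kHz, folds to fs − 18.1 kHz = 11.5 kHz.
70.7 kHz and 77.3 kHz both map to 11.5 kHz.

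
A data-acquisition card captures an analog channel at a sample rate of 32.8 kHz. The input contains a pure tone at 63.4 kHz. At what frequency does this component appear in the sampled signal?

63.4 kHz mod fs = 30.6 kHz.
30.6 kHz > fs/2 = 16.4 kHz, folds to fs − 30.6 kHz = 2.2 kHz.

2.2 kHz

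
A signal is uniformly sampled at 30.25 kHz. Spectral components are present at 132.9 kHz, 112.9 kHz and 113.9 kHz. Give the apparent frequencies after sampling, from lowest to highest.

fs/2 = 15.125 kHz.
132.9 kHz mod fs = 11.9 kHz.
11.9 kHz ≤ fs/2 = 15.125 kHz, appears at 11.9 kHz.
112.9 kHz mod fs = 22.15 kHz.
22.15 kHz > fs/2 = 15.125 kHz, folds to fs − 22.15 kHz = 8.1 kHz.
113.9 kHz mod fs = 23.15 kHz.
23.15 kHz > fs/2 = 15.125 kHz, folds to fs − 23.15 kHz = 7.1 kHz.
Distinct values: {7.1 kHz, 8.1 kHz, 11.9 kHz}.

7.1 kHz, 8.1 kHz, 11.9 kHz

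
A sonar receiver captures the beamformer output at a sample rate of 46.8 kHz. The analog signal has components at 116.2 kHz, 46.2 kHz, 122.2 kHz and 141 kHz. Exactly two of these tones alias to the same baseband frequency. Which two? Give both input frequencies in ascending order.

fs/2 = 23.4 kHz.
116.2 kHz mod fs = 22.6 kHz.
22.6 kHz ≤ fs/2 = 23.4 kHz, appears at 22.6 kHz.
46.2 kHz > fs/2 = 23.4 kHz, folds to fs − 46.2 kHz = 0.6 kHz.
122.2 kHz mod fs = 28.6 kHz.
28.6 kHz > fs/2 = 23.4 kHz, folds to fs − 28.6 kHz = 18.2 kHz.
141 kHz mod fs = 0.6 kHz.
0.6 kHz ≤ fs/2 = 23.4 kHz, appears at 0.6 kHz.
46.2 kHz and 141 kHz both map to 0.6 kHz.

46.2 kHz, 141 kHz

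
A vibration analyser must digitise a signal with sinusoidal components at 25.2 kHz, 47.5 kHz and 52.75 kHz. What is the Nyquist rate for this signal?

Highest-frequency component: 52.75 kHz.
Nyquist rate = 2 × 52.75 kHz = 105.5 kHz.

105.5 kHz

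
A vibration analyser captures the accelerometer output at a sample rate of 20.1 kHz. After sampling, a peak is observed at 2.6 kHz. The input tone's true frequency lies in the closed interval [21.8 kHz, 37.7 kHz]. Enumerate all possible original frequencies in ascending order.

22.7 kHz, 37.6 kHz

Frequencies that alias to 2.6 kHz are k·fs ± 2.6 kHz for integer k ≥ 0.
k=0: 2.6 kHz.
k=1: 17.5 kHz, 22.7 kHz.
k=2: 37.6 kHz, 42.8 kHz.
k=3: 57.7 kHz, 62.9 kHz.
Within [21.8 kHz, 37.7 kHz]: 22.7 kHz, 37.6 kHz.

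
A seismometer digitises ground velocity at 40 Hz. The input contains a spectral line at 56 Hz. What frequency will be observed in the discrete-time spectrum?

56 Hz mod fs = 16 Hz.
16 Hz ≤ fs/2 = 20 Hz, appears at 16 Hz.

16 Hz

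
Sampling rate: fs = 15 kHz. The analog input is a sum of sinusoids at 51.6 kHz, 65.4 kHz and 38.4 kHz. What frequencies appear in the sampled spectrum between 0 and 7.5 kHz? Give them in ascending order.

5.4 kHz, 6.6 kHz

fs/2 = 7.5 kHz.
51.6 kHz mod fs = 6.6 kHz.
6.6 kHz ≤ fs/2 = 7.5 kHz, appears at 6.6 kHz.
65.4 kHz mod fs = 5.4 kHz.
5.4 kHz ≤ fs/2 = 7.5 kHz, appears at 5.4 kHz.
38.4 kHz mod fs = 8.4 kHz.
8.4 kHz > fs/2 = 7.5 kHz, folds to fs − 8.4 kHz = 6.6 kHz.
Distinct values: {5.4 kHz, 6.6 kHz}.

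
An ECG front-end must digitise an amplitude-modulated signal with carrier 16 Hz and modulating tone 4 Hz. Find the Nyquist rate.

AM sidebands sit at fc ± fm = 12 Hz and 20 Hz.
Highest-frequency component: 20 Hz.
Nyquist rate = 2 × 20 Hz = 40 Hz.

40 Hz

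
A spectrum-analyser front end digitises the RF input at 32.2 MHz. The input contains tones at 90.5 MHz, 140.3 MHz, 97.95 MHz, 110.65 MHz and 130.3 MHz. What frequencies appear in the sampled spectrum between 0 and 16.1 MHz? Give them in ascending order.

fs/2 = 16.1 MHz.
90.5 MHz mod fs = 26.1 MHz.
26.1 MHz > fs/2 = 16.1 MHz, folds to fs − 26.1 MHz = 6.1 MHz.
140.3 MHz mod fs = 11.5 MHz.
11.5 MHz ≤ fs/2 = 16.1 MHz, appears at 11.5 MHz.
97.95 MHz mod fs = 1.35 MHz.
1.35 MHz ≤ fs/2 = 16.1 MHz, appears at 1.35 MHz.
110.65 MHz mod fs = 14.05 MHz.
14.05 MHz ≤ fs/2 = 16.1 MHz, appears at 14.05 MHz.
130.3 MHz mod fs = 1.5 MHz.
1.5 MHz ≤ fs/2 = 16.1 MHz, appears at 1.5 MHz.
Distinct values: {1.35 MHz, 1.5 MHz, 6.1 MHz, 11.5 MHz, 14.05 MHz}.

1.35 MHz, 1.5 MHz, 6.1 MHz, 11.5 MHz, 14.05 MHz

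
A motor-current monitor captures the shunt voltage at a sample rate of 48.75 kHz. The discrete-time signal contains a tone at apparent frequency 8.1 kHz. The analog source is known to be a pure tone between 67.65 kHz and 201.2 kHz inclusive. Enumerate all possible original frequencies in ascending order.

Frequencies that alias to 8.1 kHz are k·fs ± 8.1 kHz for integer k ≥ 0.
k=0: 8.1 kHz.
k=1: 40.65 kHz, 56.85 kHz.
k=2: 89.4 kHz, 105.6 kHz.
k=3: 138.15 kHz, 154.35 kHz.
k=4: 186.9 kHz, 203.1 kHz.
k=5: 235.65 kHz, 251.85 kHz.
Within [67.65 kHz, 201.2 kHz]: 89.4 kHz, 105.6 kHz, 138.15 kHz, 154.35 kHz, 186.9 kHz.

89.4 kHz, 105.6 kHz, 138.15 kHz, 154.35 kHz, 186.9 kHz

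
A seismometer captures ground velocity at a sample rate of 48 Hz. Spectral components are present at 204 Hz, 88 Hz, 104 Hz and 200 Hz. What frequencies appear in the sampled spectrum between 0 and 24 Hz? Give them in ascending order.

fs/2 = 24 Hz.
204 Hz mod fs = 12 Hz.
12 Hz ≤ fs/2 = 24 Hz, appears at 12 Hz.
88 Hz mod fs = 40 Hz.
40 Hz > fs/2 = 24 Hz, folds to fs − 40 Hz = 8 Hz.
104 Hz mod fs = 8 Hz.
8 Hz ≤ fs/2 = 24 Hz, appears at 8 Hz.
200 Hz mod fs = 8 Hz.
8 Hz ≤ fs/2 = 24 Hz, appears at 8 Hz.
Distinct values: {8 Hz, 12 Hz}.

8 Hz, 12 Hz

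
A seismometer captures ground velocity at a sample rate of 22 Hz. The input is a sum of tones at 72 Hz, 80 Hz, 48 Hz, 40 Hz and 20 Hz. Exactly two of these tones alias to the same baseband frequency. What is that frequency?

4 Hz

fs/2 = 11 Hz.
72 Hz mod fs = 6 Hz.
6 Hz ≤ fs/2 = 11 Hz, appears at 6 Hz.
80 Hz mod fs = 14 Hz.
14 Hz > fs/2 = 11 Hz, folds to fs − 14 Hz = 8 Hz.
48 Hz mod fs = 4 Hz.
4 Hz ≤ fs/2 = 11 Hz, appears at 4 Hz.
40 Hz mod fs = 18 Hz.
18 Hz > fs/2 = 11 Hz, folds to fs − 18 Hz = 4 Hz.
20 Hz > fs/2 = 11 Hz, folds to fs − 20 Hz = 2 Hz.
40 Hz and 48 Hz both map to 4 Hz.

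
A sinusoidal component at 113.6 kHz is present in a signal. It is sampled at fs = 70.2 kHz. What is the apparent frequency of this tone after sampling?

113.6 kHz mod fs = 43.4 kHz.
43.4 kHz > fs/2 = 35.1 kHz, folds to fs − 43.4 kHz = 26.8 kHz.

26.8 kHz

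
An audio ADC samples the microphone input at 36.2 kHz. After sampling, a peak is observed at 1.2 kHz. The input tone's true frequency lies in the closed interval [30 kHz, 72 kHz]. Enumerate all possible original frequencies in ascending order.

35 kHz, 37.4 kHz, 71.2 kHz

Frequencies that alias to 1.2 kHz are k·fs ± 1.2 kHz for integer k ≥ 0.
k=0: 1.2 kHz.
k=1: 35 kHz, 37.4 kHz.
k=2: 71.2 kHz, 73.6 kHz.
k=3: 107.4 kHz, 109.8 kHz.
Within [30 kHz, 72 kHz]: 35 kHz, 37.4 kHz, 71.2 kHz.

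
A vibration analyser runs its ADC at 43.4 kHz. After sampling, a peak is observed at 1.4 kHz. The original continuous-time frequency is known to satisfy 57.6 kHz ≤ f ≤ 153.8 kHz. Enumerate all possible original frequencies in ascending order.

Frequencies that alias to 1.4 kHz are k·fs ± 1.4 kHz for integer k ≥ 0.
k=0: 1.4 kHz.
k=1: 42 kHz, 44.8 kHz.
k=2: 85.4 kHz, 88.2 kHz.
k=3: 128.8 kHz, 131.6 kHz.
k=4: 172.2 kHz, 175 kHz.
Within [57.6 kHz, 153.8 kHz]: 85.4 kHz, 88.2 kHz, 128.8 kHz, 131.6 kHz.

85.4 kHz, 88.2 kHz, 128.8 kHz, 131.6 kHz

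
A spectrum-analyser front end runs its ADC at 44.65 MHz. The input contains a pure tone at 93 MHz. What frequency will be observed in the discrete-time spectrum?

3.7 MHz

93 MHz mod fs = 3.7 MHz.
3.7 MHz ≤ fs/2 = 22.325 MHz, appears at 3.7 MHz.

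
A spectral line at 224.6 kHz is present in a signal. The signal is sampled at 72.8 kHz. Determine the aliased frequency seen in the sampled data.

6.2 kHz

224.6 kHz mod fs = 6.2 kHz.
6.2 kHz ≤ fs/2 = 36.4 kHz, appears at 6.2 kHz.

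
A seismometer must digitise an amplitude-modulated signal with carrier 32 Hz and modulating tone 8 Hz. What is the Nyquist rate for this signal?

80 Hz

AM sidebands sit at fc ± fm = 24 Hz and 40 Hz.
Highest-frequency component: 40 Hz.
Nyquist rate = 2 × 40 Hz = 80 Hz.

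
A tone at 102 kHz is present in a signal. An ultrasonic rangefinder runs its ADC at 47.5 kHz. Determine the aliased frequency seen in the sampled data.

102 kHz mod fs = 7 kHz.
7 kHz ≤ fs/2 = 23.75 kHz, appears at 7 kHz.

7 kHz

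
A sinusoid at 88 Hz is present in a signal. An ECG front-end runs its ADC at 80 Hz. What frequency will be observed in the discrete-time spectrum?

88 Hz mod fs = 8 Hz.
8 Hz ≤ fs/2 = 40 Hz, appears at 8 Hz.

8 Hz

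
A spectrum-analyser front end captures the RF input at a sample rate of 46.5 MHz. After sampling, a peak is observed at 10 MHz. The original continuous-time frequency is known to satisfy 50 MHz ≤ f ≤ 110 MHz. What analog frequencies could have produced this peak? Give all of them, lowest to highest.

56.5 MHz, 83 MHz, 103 MHz

Frequencies that alias to 10 MHz are k·fs ± 10 MHz for integer k ≥ 0.
k=0: 10 MHz.
k=1: 36.5 MHz, 56.5 MHz.
k=2: 83 MHz, 103 MHz.
k=3: 129.5 MHz, 149.5 MHz.
Within [50 MHz, 110 MHz]: 56.5 MHz, 83 MHz, 103 MHz.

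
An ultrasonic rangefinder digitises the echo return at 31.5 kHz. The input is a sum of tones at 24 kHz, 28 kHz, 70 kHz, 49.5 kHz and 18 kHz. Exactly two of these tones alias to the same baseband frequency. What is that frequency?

fs/2 = 15.75 kHz.
24 kHz > fs/2 = 15.75 kHz, folds to fs − 24 kHz = 7.5 kHz.
28 kHz > fs/2 = 15.75 kHz, folds to fs − 28 kHz = 3.5 kHz.
70 kHz mod fs = 7 kHz.
7 kHz ≤ fs/2 = 15.75 kHz, appears at 7 kHz.
49.5 kHz mod fs = 18 kHz.
18 kHz > fs/2 = 15.75 kHz, folds to fs − 18 kHz = 13.5 kHz.
18 kHz > fs/2 = 15.75 kHz, folds to fs − 18 kHz = 13.5 kHz.
18 kHz and 49.5 kHz both map to 13.5 kHz.

13.5 kHz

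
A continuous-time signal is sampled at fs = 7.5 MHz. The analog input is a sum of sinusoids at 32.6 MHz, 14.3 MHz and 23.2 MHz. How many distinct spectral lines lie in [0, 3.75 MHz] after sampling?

fs/2 = 3.75 MHz.
32.6 MHz mod fs = 2.6 MHz.
2.6 MHz ≤ fs/2 = 3.75 MHz, appears at 2.6 MHz.
14.3 MHz mod fs = 6.8 MHz.
6.8 MHz > fs/2 = 3.75 MHz, folds to fs − 6.8 MHz = 0.7 MHz.
23.2 MHz mod fs = 0.7 MHz.
0.7 MHz ≤ fs/2 = 3.75 MHz, appears at 0.7 MHz.
Distinct values: {0.7 MHz, 2.6 MHz} → 2.

2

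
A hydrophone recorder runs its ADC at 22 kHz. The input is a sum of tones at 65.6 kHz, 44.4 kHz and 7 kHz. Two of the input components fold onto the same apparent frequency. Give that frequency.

0.4 kHz

fs/2 = 11 kHz.
65.6 kHz mod fs = 21.6 kHz.
21.6 kHz > fs/2 = 11 kHz, folds to fs − 21.6 kHz = 0.4 kHz.
44.4 kHz mod fs = 0.4 kHz.
0.4 kHz ≤ fs/2 = 11 kHz, appears at 0.4 kHz.
7 kHz ≤ fs/2 = 11 kHz, passes unchanged.
44.4 kHz and 65.6 kHz both map to 0.4 kHz.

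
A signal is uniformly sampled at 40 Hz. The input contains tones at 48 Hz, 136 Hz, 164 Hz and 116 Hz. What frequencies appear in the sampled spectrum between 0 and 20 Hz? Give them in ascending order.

4 Hz, 8 Hz, 16 Hz

fs/2 = 20 Hz.
48 Hz mod fs = 8 Hz.
8 Hz ≤ fs/2 = 20 Hz, appears at 8 Hz.
136 Hz mod fs = 16 Hz.
16 Hz ≤ fs/2 = 20 Hz, appears at 16 Hz.
164 Hz mod fs = 4 Hz.
4 Hz ≤ fs/2 = 20 Hz, appears at 4 Hz.
116 Hz mod fs = 36 Hz.
36 Hz > fs/2 = 20 Hz, folds to fs − 36 Hz = 4 Hz.
Distinct values: {4 Hz, 8 Hz, 16 Hz}.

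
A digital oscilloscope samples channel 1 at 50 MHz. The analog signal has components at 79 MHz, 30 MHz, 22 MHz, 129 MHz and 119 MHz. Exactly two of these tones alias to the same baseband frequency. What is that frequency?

21 MHz

fs/2 = 25 MHz.
79 MHz mod fs = 29 MHz.
29 MHz > fs/2 = 25 MHz, folds to fs − 29 MHz = 21 MHz.
30 MHz > fs/2 = 25 MHz, folds to fs − 30 MHz = 20 MHz.
22 MHz ≤ fs/2 = 25 MHz, passes unchanged.
129 MHz mod fs = 29 MHz.
29 MHz > fs/2 = 25 MHz, folds to fs − 29 MHz = 21 MHz.
119 MHz mod fs = 19 MHz.
19 MHz ≤ fs/2 = 25 MHz, appears at 19 MHz.
79 MHz and 129 MHz both map to 21 MHz.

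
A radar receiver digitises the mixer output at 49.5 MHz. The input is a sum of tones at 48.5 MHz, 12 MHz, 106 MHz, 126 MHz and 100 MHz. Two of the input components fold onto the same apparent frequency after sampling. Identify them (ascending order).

48.5 MHz, 100 MHz

fs/2 = 24.75 MHz.
48.5 MHz > fs/2 = 24.75 MHz, folds to fs − 48.5 MHz = 1 MHz.
12 MHz ≤ fs/2 = 24.75 MHz, passes unchanged.
106 MHz mod fs = 7 MHz.
7 MHz ≤ fs/2 = 24.75 MHz, appears at 7 MHz.
126 MHz mod fs = 27 MHz.
27 MHz > fs/2 = 24.75 MHz, folds to fs − 27 MHz = 22.5 MHz.
100 MHz mod fs = 1 MHz.
1 MHz ≤ fs/2 = 24.75 MHz, appears at 1 MHz.
48.5 MHz and 100 MHz both map to 1 MHz.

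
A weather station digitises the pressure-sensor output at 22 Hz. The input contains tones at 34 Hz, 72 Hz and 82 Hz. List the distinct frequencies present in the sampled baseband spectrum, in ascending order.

6 Hz, 10 Hz

fs/2 = 11 Hz.
34 Hz mod fs = 12 Hz.
12 Hz > fs/2 = 11 Hz, folds to fs − 12 Hz = 10 Hz.
72 Hz mod fs = 6 Hz.
6 Hz ≤ fs/2 = 11 Hz, appears at 6 Hz.
82 Hz mod fs = 16 Hz.
16 Hz > fs/2 = 11 Hz, folds to fs − 16 Hz = 6 Hz.
Distinct values: {6 Hz, 10 Hz}.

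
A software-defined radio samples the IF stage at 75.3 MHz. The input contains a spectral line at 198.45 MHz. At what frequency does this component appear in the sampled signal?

198.45 MHz mod fs = 47.85 MHz.
47.85 MHz > fs/2 = 37.65 MHz, folds to fs − 47.85 MHz = 27.45 MHz.

27.45 MHz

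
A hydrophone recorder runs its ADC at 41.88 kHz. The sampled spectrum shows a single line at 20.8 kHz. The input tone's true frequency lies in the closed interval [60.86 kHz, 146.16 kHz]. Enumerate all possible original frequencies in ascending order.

62.68 kHz, 62.96 kHz, 104.56 kHz, 104.84 kHz

Frequencies that alias to 20.8 kHz are k·fs ± 20.8 kHz for integer k ≥ 0.
k=0: 20.8 kHz.
k=1: 21.08 kHz, 62.68 kHz.
k=2: 62.96 kHz, 104.56 kHz.
k=3: 104.84 kHz, 146.44 kHz.
k=4: 146.72 kHz, 188.32 kHz.
Within [60.86 kHz, 146.16 kHz]: 62.68 kHz, 62.96 kHz, 104.56 kHz, 104.84 kHz.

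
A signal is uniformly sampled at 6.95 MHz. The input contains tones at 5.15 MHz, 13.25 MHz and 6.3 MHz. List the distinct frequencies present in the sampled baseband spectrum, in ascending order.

0.65 MHz, 1.8 MHz

fs/2 = 3.475 MHz.
5.15 MHz > fs/2 = 3.475 MHz, folds to fs − 5.15 MHz = 1.8 MHz.
13.25 MHz mod fs = 6.3 MHz.
6.3 MHz > fs/2 = 3.475 MHz, folds to fs − 6.3 MHz = 0.65 MHz.
6.3 MHz > fs/2 = 3.475 MHz, folds to fs − 6.3 MHz = 0.65 MHz.
Distinct values: {0.65 MHz, 1.8 MHz}.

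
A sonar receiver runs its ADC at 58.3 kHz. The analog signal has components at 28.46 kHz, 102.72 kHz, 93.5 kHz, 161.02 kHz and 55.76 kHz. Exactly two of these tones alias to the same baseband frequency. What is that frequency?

fs/2 = 29.15 kHz.
28.46 kHz ≤ fs/2 = 29.15 kHz, passes unchanged.
102.72 kHz mod fs = 44.42 kHz.
44.42 kHz > fs/2 = 29.15 kHz, folds to fs − 44.42 kHz = 13.88 kHz.
93.5 kHz mod fs = 35.2 kHz.
35.2 kHz > fs/2 = 29.15 kHz, folds to fs − 35.2 kHz = 23.1 kHz.
161.02 kHz mod fs = 44.42 kHz.
44.42 kHz > fs/2 = 29.15 kHz, folds to fs − 44.42 kHz = 13.88 kHz.
55.76 kHz > fs/2 = 29.15 kHz, folds to fs − 55.76 kHz = 2.54 kHz.
102.72 kHz and 161.02 kHz both map to 13.88 kHz.

13.88 kHz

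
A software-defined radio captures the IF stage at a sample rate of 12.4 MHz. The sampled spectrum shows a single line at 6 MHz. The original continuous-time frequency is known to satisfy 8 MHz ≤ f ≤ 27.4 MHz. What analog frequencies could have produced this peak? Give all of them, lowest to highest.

Frequencies that alias to 6 MHz are k·fs ± 6 MHz for integer k ≥ 0.
k=0: 6 MHz.
k=1: 6.4 MHz, 18.4 MHz.
k=2: 18.8 MHz, 30.8 MHz.
k=3: 31.2 MHz, 43.2 MHz.
Within [8 MHz, 27.4 MHz]: 18.4 MHz, 18.8 MHz.

18.4 MHz, 18.8 MHz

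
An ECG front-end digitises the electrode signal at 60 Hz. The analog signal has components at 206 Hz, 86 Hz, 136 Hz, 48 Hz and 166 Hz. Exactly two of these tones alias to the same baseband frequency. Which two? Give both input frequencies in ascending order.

86 Hz, 206 Hz

fs/2 = 30 Hz.
206 Hz mod fs = 26 Hz.
26 Hz ≤ fs/2 = 30 Hz, appears at 26 Hz.
86 Hz mod fs = 26 Hz.
26 Hz ≤ fs/2 = 30 Hz, appears at 26 Hz.
136 Hz mod fs = 16 Hz.
16 Hz ≤ fs/2 = 30 Hz, appears at 16 Hz.
48 Hz > fs/2 = 30 Hz, folds to fs − 48 Hz = 12 Hz.
166 Hz mod fs = 46 Hz.
46 Hz > fs/2 = 30 Hz, folds to fs − 46 Hz = 14 Hz.
86 Hz and 206 Hz both map to 26 Hz.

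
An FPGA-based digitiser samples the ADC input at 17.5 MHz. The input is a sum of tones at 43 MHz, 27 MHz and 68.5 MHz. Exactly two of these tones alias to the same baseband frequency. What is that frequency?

8 MHz

fs/2 = 8.75 MHz.
43 MHz mod fs = 8 MHz.
8 MHz ≤ fs/2 = 8.75 MHz, appears at 8 MHz.
27 MHz mod fs = 9.5 MHz.
9.5 MHz > fs/2 = 8.75 MHz, folds to fs − 9.5 MHz = 8 MHz.
68.5 MHz mod fs = 16 MHz.
16 MHz > fs/2 = 8.75 MHz, folds to fs − 16 MHz = 1.5 MHz.
27 MHz and 43 MHz both map to 8 MHz.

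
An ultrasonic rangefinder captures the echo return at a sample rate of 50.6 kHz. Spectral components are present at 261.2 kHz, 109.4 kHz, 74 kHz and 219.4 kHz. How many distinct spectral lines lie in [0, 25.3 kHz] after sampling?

fs/2 = 25.3 kHz.
261.2 kHz mod fs = 8.2 kHz.
8.2 kHz ≤ fs/2 = 25.3 kHz, appears at 8.2 kHz.
109.4 kHz mod fs = 8.2 kHz.
8.2 kHz ≤ fs/2 = 25.3 kHz, appears at 8.2 kHz.
74 kHz mod fs = 23.4 kHz.
23.4 kHz ≤ fs/2 = 25.3 kHz, appears at 23.4 kHz.
219.4 kHz mod fs = 17 kHz.
17 kHz ≤ fs/2 = 25.3 kHz, appears at 17 kHz.
Distinct values: {8.2 kHz, 17 kHz, 23.4 kHz} → 3.

3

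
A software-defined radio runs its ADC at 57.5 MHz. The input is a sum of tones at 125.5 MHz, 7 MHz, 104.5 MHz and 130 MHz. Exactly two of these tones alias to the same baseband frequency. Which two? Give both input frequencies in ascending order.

fs/2 = 28.75 MHz.
125.5 MHz mod fs = 10.5 MHz.
10.5 MHz ≤ fs/2 = 28.75 MHz, appears at 10.5 MHz.
7 MHz ≤ fs/2 = 28.75 MHz, passes unchanged.
104.5 MHz mod fs = 47 MHz.
47 MHz > fs/2 = 28.75 MHz, folds to fs − 47 MHz = 10.5 MHz.
130 MHz mod fs = 15 MHz.
15 MHz ≤ fs/2 = 28.75 MHz, appears at 15 MHz.
104.5 MHz and 125.5 MHz both map to 10.5 MHz.

104.5 MHz, 125.5 MHz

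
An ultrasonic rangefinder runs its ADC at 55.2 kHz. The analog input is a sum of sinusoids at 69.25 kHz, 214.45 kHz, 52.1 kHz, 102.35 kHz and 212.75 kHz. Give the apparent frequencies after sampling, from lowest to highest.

3.1 kHz, 6.35 kHz, 8.05 kHz, 14.05 kHz

fs/2 = 27.6 kHz.
69.25 kHz mod fs = 14.05 kHz.
14.05 kHz ≤ fs/2 = 27.6 kHz, appears at 14.05 kHz.
214.45 kHz mod fs = 48.85 kHz.
48.85 kHz > fs/2 = 27.6 kHz, folds to fs − 48.85 kHz = 6.35 kHz.
52.1 kHz > fs/2 = 27.6 kHz, folds to fs − 52.1 kHz = 3.1 kHz.
102.35 kHz mod fs = 47.15 kHz.
47.15 kHz > fs/2 = 27.6 kHz, folds to fs − 47.15 kHz = 8.05 kHz.
212.75 kHz mod fs = 47.15 kHz.
47.15 kHz > fs/2 = 27.6 kHz, folds to fs − 47.15 kHz = 8.05 kHz.
Distinct values: {3.1 kHz, 6.35 kHz, 8.05 kHz, 14.05 kHz}.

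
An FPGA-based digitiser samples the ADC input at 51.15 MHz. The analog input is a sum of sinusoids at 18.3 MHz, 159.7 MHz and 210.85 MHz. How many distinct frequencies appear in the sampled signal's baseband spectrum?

fs/2 = 25.575 MHz.
18.3 MHz ≤ fs/2 = 25.575 MHz, passes unchanged.
159.7 MHz mod fs = 6.25 MHz.
6.25 MHz ≤ fs/2 = 25.575 MHz, appears at 6.25 MHz.
210.85 MHz mod fs = 6.25 MHz.
6.25 MHz ≤ fs/2 = 25.575 MHz, appears at 6.25 MHz.
Distinct values: {6.25 MHz, 18.3 MHz} → 2.

2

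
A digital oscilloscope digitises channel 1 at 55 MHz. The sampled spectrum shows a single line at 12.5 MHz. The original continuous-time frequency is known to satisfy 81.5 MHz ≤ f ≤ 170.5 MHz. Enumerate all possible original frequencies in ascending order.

Frequencies that alias to 12.5 MHz are k·fs ± 12.5 MHz for integer k ≥ 0.
k=0: 12.5 MHz.
k=1: 42.5 MHz, 67.5 MHz.
k=2: 97.5 MHz, 122.5 MHz.
k=3: 152.5 MHz, 177.5 MHz.
k=4: 207.5 MHz, 232.5 MHz.
Within [81.5 MHz, 170.5 MHz]: 97.5 MHz, 122.5 MHz, 152.5 MHz.

97.5 MHz, 122.5 MHz, 152.5 MHz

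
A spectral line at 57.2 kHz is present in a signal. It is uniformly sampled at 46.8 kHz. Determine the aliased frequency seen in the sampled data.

10.4 kHz

57.2 kHz mod fs = 10.4 kHz.
10.4 kHz ≤ fs/2 = 23.4 kHz, appears at 10.4 kHz.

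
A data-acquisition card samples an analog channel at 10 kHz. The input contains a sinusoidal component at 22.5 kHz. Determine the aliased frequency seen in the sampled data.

2.5 kHz

22.5 kHz mod fs = 2.5 kHz.
2.5 kHz ≤ fs/2 = 5 kHz, appears at 2.5 kHz.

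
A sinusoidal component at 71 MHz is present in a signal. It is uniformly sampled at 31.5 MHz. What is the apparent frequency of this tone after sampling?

71 MHz mod fs = 8 MHz.
8 MHz ≤ fs/2 = 15.75 MHz, appears at 8 MHz.

8 MHz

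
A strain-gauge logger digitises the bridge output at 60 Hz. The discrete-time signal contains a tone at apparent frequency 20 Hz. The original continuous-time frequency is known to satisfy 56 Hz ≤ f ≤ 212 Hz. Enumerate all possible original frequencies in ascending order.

80 Hz, 100 Hz, 140 Hz, 160 Hz, 200 Hz

Frequencies that alias to 20 Hz are k·fs ± 20 Hz for integer k ≥ 0.
k=0: 20 Hz.
k=1: 40 Hz, 80 Hz.
k=2: 100 Hz, 140 Hz.
k=3: 160 Hz, 200 Hz.
k=4: 220 Hz, 260 Hz.
Within [56 Hz, 212 Hz]: 80 Hz, 100 Hz, 140 Hz, 160 Hz, 200 Hz.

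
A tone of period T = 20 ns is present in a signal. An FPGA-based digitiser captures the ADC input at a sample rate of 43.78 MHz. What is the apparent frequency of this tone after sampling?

6.22 MHz

T = 20 ns → f = 1/T = 50 MHz.
50 MHz mod fs = 6.22 MHz.
6.22 MHz ≤ fs/2 = 21.89 MHz, appears at 6.22 MHz.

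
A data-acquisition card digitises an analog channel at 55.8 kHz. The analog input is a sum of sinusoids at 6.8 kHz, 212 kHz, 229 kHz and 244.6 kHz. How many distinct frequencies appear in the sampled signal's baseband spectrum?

4

fs/2 = 27.9 kHz.
6.8 kHz ≤ fs/2 = 27.9 kHz, passes unchanged.
212 kHz mod fs = 44.6 kHz.
44.6 kHz > fs/2 = 27.9 kHz, folds to fs − 44.6 kHz = 11.2 kHz.
229 kHz mod fs = 5.8 kHz.
5.8 kHz ≤ fs/2 = 27.9 kHz, appears at 5.8 kHz.
244.6 kHz mod fs = 21.4 kHz.
21.4 kHz ≤ fs/2 = 27.9 kHz, appears at 21.4 kHz.
Distinct values: {5.8 kHz, 6.8 kHz, 11.2 kHz, 21.4 kHz} → 4.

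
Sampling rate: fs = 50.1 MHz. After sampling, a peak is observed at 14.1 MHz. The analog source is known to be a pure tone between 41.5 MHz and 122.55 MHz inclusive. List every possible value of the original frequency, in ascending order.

Frequencies that alias to 14.1 MHz are k·fs ± 14.1 MHz for integer k ≥ 0.
k=0: 14.1 MHz.
k=1: 36 MHz, 64.2 MHz.
k=2: 86.1 MHz, 114.3 MHz.
k=3: 136.2 MHz, 164.4 MHz.
Within [41.5 MHz, 122.55 MHz]: 64.2 MHz, 86.1 MHz, 114.3 MHz.

64.2 MHz, 86.1 MHz, 114.3 MHz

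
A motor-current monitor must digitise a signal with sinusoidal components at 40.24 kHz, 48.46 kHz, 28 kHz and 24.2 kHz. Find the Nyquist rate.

96.92 kHz

Highest-frequency component: 48.46 kHz.
Nyquist rate = 2 × 48.46 kHz = 96.92 kHz.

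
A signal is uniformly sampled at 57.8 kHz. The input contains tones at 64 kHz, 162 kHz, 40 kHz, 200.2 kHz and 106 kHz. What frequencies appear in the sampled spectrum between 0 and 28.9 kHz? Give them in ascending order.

6.2 kHz, 9.6 kHz, 11.4 kHz, 17.8 kHz, 26.8 kHz

fs/2 = 28.9 kHz.
64 kHz mod fs = 6.2 kHz.
6.2 kHz ≤ fs/2 = 28.9 kHz, appears at 6.2 kHz.
162 kHz mod fs = 46.4 kHz.
46.4 kHz > fs/2 = 28.9 kHz, folds to fs − 46.4 kHz = 11.4 kHz.
40 kHz > fs/2 = 28.9 kHz, folds to fs − 40 kHz = 17.8 kHz.
200.2 kHz mod fs = 26.8 kHz.
26.8 kHz ≤ fs/2 = 28.9 kHz, appears at 26.8 kHz.
106 kHz mod fs = 48.2 kHz.
48.2 kHz > fs/2 = 28.9 kHz, folds to fs − 48.2 kHz = 9.6 kHz.
Distinct values: {6.2 kHz, 9.6 kHz, 11.4 kHz, 17.8 kHz, 26.8 kHz}.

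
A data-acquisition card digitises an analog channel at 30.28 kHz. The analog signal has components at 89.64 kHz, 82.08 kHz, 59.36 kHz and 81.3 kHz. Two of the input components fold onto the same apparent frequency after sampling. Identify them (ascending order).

fs/2 = 15.14 kHz.
89.64 kHz mod fs = 29.08 kHz.
29.08 kHz > fs/2 = 15.14 kHz, folds to fs − 29.08 kHz = 1.2 kHz.
82.08 kHz mod fs = 21.52 kHz.
21.52 kHz > fs/2 = 15.14 kHz, folds to fs − 21.52 kHz = 8.76 kHz.
59.36 kHz mod fs = 29.08 kHz.
29.08 kHz > fs/2 = 15.14 kHz, folds to fs − 29.08 kHz = 1.2 kHz.
81.3 kHz mod fs = 20.74 kHz.
20.74 kHz > fs/2 = 15.14 kHz, folds to fs − 20.74 kHz = 9.54 kHz.
59.36 kHz and 89.64 kHz both map to 1.2 kHz.

59.36 kHz, 89.64 kHz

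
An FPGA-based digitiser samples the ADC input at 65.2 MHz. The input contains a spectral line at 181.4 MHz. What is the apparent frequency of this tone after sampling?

14.2 MHz

181.4 MHz mod fs = 51 MHz.
51 MHz > fs/2 = 32.6 MHz, folds to fs − 51 MHz = 14.2 MHz.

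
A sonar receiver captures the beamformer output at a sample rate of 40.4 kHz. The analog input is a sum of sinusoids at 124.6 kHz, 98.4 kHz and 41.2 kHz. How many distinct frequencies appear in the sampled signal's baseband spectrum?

3

fs/2 = 20.2 kHz.
124.6 kHz mod fs = 3.4 kHz.
3.4 kHz ≤ fs/2 = 20.2 kHz, appears at 3.4 kHz.
98.4 kHz mod fs = 17.6 kHz.
17.6 kHz ≤ fs/2 = 20.2 kHz, appears at 17.6 kHz.
41.2 kHz mod fs = 0.8 kHz.
0.8 kHz ≤ fs/2 = 20.2 kHz, appears at 0.8 kHz.
Distinct values: {0.8 kHz, 3.4 kHz, 17.6 kHz} → 3.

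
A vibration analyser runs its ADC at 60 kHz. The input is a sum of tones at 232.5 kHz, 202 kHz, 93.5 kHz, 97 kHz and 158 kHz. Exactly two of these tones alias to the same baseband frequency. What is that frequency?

fs/2 = 30 kHz.
232.5 kHz mod fs = 52.5 kHz.
52.5 kHz > fs/2 = 30 kHz, folds to fs − 52.5 kHz = 7.5 kHz.
202 kHz mod fs = 22 kHz.
22 kHz ≤ fs/2 = 30 kHz, appears at 22 kHz.
93.5 kHz mod fs = 33.5 kHz.
33.5 kHz > fs/2 = 30 kHz, folds to fs − 33.5 kHz = 26.5 kHz.
97 kHz mod fs = 37 kHz.
37 kHz > fs/2 = 30 kHz, folds to fs − 37 kHz = 23 kHz.
158 kHz mod fs = 38 kHz.
38 kHz > fs/2 = 30 kHz, folds to fs − 38 kHz = 22 kHz.
158 kHz and 202 kHz both map to 22 kHz.

22 kHz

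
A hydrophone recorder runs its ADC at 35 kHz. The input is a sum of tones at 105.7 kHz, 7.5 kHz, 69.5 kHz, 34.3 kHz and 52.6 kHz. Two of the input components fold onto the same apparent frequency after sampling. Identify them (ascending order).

34.3 kHz, 105.7 kHz

fs/2 = 17.5 kHz.
105.7 kHz mod fs = 0.7 kHz.
0.7 kHz ≤ fs/2 = 17.5 kHz, appears at 0.7 kHz.
7.5 kHz ≤ fs/2 = 17.5 kHz, passes unchanged.
69.5 kHz mod fs = 34.5 kHz.
34.5 kHz > fs/2 = 17.5 kHz, folds to fs − 34.5 kHz = 0.5 kHz.
34.3 kHz > fs/2 = 17.5 kHz, folds to fs − 34.3 kHz = 0.7 kHz.
52.6 kHz mod fs = 17.6 kHz.
17.6 kHz > fs/2 = 17.5 kHz, folds to fs − 17.6 kHz = 17.4 kHz.
34.3 kHz and 105.7 kHz both map to 0.7 kHz.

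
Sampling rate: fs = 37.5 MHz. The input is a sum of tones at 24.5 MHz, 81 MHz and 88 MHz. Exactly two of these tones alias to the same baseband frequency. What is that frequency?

fs/2 = 18.75 MHz.
24.5 MHz > fs/2 = 18.75 MHz, folds to fs − 24.5 MHz = 13 MHz.
81 MHz mod fs = 6 MHz.
6 MHz ≤ fs/2 = 18.75 MHz, appears at 6 MHz.
88 MHz mod fs = 13 MHz.
13 MHz ≤ fs/2 = 18.75 MHz, appears at 13 MHz.
24.5 MHz and 88 MHz both map to 13 MHz.

13 MHz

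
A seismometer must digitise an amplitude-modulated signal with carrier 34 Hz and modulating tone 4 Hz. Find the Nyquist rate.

AM sidebands sit at fc ± fm = 30 Hz and 38 Hz.
Highest-frequency component: 38 Hz.
Nyquist rate = 2 × 38 Hz = 76 Hz.

76 Hz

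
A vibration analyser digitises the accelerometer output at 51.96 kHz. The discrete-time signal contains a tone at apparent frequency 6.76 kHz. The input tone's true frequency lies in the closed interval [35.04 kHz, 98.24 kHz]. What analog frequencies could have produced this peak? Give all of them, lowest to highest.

45.2 kHz, 58.72 kHz, 97.16 kHz

Frequencies that alias to 6.76 kHz are k·fs ± 6.76 kHz for integer k ≥ 0.
k=0: 6.76 kHz.
k=1: 45.2 kHz, 58.72 kHz.
k=2: 97.16 kHz, 110.68 kHz.
k=3: 149.12 kHz, 162.64 kHz.
Within [35.04 kHz, 98.24 kHz]: 45.2 kHz, 58.72 kHz, 97.16 kHz.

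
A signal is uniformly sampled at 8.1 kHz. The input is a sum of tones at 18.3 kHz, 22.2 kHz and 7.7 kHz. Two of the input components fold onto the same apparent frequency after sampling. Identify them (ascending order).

18.3 kHz, 22.2 kHz

fs/2 = 4.05 kHz.
18.3 kHz mod fs = 2.1 kHz.
2.1 kHz ≤ fs/2 = 4.05 kHz, appears at 2.1 kHz.
22.2 kHz mod fs = 6 kHz.
6 kHz > fs/2 = 4.05 kHz, folds to fs − 6 kHz = 2.1 kHz.
7.7 kHz > fs/2 = 4.05 kHz, folds to fs − 7.7 kHz = 0.4 kHz.
18.3 kHz and 22.2 kHz both map to 2.1 kHz.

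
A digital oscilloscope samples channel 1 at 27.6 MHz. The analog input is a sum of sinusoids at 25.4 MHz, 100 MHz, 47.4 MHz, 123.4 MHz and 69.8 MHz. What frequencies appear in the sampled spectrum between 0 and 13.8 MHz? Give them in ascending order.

2.2 MHz, 7.8 MHz, 10.4 MHz, 13 MHz

fs/2 = 13.8 MHz.
25.4 MHz > fs/2 = 13.8 MHz, folds to fs − 25.4 MHz = 2.2 MHz.
100 MHz mod fs = 17.2 MHz.
17.2 MHz > fs/2 = 13.8 MHz, folds to fs − 17.2 MHz = 10.4 MHz.
47.4 MHz mod fs = 19.8 MHz.
19.8 MHz > fs/2 = 13.8 MHz, folds to fs − 19.8 MHz = 7.8 MHz.
123.4 MHz mod fs = 13 MHz.
13 MHz ≤ fs/2 = 13.8 MHz, appears at 13 MHz.
69.8 MHz mod fs = 14.6 MHz.
14.6 MHz > fs/2 = 13.8 MHz, folds to fs − 14.6 MHz = 13 MHz.
Distinct values: {2.2 MHz, 7.8 MHz, 10.4 MHz, 13 MHz}.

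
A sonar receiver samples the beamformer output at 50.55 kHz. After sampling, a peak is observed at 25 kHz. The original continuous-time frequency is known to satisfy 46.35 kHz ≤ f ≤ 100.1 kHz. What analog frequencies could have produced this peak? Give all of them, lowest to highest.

Frequencies that alias to 25 kHz are k·fs ± 25 kHz for integer k ≥ 0.
k=0: 25 kHz.
k=1: 25.55 kHz, 75.55 kHz.
k=2: 76.1 kHz, 126.1 kHz.
k=3: 126.65 kHz, 176.65 kHz.
Within [46.35 kHz, 100.1 kHz]: 75.55 kHz, 76.1 kHz.

75.55 kHz, 76.1 kHz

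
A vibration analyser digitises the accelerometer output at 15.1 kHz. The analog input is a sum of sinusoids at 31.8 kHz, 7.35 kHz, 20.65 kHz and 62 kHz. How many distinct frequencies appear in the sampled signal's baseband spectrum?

3

fs/2 = 7.55 kHz.
31.8 kHz mod fs = 1.6 kHz.
1.6 kHz ≤ fs/2 = 7.55 kHz, appears at 1.6 kHz.
7.35 kHz ≤ fs/2 = 7.55 kHz, passes unchanged.
20.65 kHz mod fs = 5.55 kHz.
5.55 kHz ≤ fs/2 = 7.55 kHz, appears at 5.55 kHz.
62 kHz mod fs = 1.6 kHz.
1.6 kHz ≤ fs/2 = 7.55 kHz, appears at 1.6 kHz.
Distinct values: {1.6 kHz, 5.55 kHz, 7.35 kHz} → 3.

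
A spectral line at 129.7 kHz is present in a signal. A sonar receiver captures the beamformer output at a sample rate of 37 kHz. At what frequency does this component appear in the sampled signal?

129.7 kHz mod fs = 18.7 kHz.
18.7 kHz > fs/2 = 18.5 kHz, folds to fs − 18.7 kHz = 18.3 kHz.

18.3 kHz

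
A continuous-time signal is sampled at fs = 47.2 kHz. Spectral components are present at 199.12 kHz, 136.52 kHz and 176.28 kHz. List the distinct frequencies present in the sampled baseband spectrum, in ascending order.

5.08 kHz, 10.32 kHz, 12.52 kHz

fs/2 = 23.6 kHz.
199.12 kHz mod fs = 10.32 kHz.
10.32 kHz ≤ fs/2 = 23.6 kHz, appears at 10.32 kHz.
136.52 kHz mod fs = 42.12 kHz.
42.12 kHz > fs/2 = 23.6 kHz, folds to fs − 42.12 kHz = 5.08 kHz.
176.28 kHz mod fs = 34.68 kHz.
34.68 kHz > fs/2 = 23.6 kHz, folds to fs − 34.68 kHz = 12.52 kHz.
Distinct values: {5.08 kHz, 10.32 kHz, 12.52 kHz}.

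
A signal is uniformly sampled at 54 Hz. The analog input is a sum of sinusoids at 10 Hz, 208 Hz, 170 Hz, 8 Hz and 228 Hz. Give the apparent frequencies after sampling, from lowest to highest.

8 Hz, 10 Hz, 12 Hz

fs/2 = 27 Hz.
10 Hz ≤ fs/2 = 27 Hz, passes unchanged.
208 Hz mod fs = 46 Hz.
46 Hz > fs/2 = 27 Hz, folds to fs − 46 Hz = 8 Hz.
170 Hz mod fs = 8 Hz.
8 Hz ≤ fs/2 = 27 Hz, appears at 8 Hz.
8 Hz ≤ fs/2 = 27 Hz, passes unchanged.
228 Hz mod fs = 12 Hz.
12 Hz ≤ fs/2 = 27 Hz, appears at 12 Hz.
Distinct values: {8 Hz, 10 Hz, 12 Hz}.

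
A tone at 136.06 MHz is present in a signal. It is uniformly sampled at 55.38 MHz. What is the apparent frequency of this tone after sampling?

25.3 MHz

136.06 MHz mod fs = 25.3 MHz.
25.3 MHz ≤ fs/2 = 27.69 MHz, appears at 25.3 MHz.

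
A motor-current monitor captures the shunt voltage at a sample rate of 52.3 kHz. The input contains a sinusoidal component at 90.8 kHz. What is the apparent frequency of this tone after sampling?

13.8 kHz

90.8 kHz mod fs = 38.5 kHz.
38.5 kHz > fs/2 = 26.15 kHz, folds to fs − 38.5 kHz = 13.8 kHz.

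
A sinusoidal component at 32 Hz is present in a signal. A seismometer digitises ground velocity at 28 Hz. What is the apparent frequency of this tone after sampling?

32 Hz mod fs = 4 Hz.
4 Hz ≤ fs/2 = 14 Hz, appears at 4 Hz.

4 Hz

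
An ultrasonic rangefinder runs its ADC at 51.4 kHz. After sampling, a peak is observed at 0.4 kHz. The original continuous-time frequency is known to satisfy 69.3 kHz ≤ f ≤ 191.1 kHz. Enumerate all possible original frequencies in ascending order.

Frequencies that alias to 0.4 kHz are k·fs ± 0.4 kHz for integer k ≥ 0.
k=0: 0.4 kHz.
k=1: 51 kHz, 51.8 kHz.
k=2: 102.4 kHz, 103.2 kHz.
k=3: 153.8 kHz, 154.6 kHz.
k=4: 205.2 kHz, 206 kHz.
Within [69.3 kHz, 191.1 kHz]: 102.4 kHz, 103.2 kHz, 153.8 kHz, 154.6 kHz.

102.4 kHz, 103.2 kHz, 153.8 kHz, 154.6 kHz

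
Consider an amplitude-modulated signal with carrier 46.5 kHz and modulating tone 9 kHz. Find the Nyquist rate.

AM sidebands sit at fc ± fm = 37.5 kHz and 55.5 kHz.
Highest-frequency component: 55.5 kHz.
Nyquist rate = 2 × 55.5 kHz = 111 kHz.

111 kHz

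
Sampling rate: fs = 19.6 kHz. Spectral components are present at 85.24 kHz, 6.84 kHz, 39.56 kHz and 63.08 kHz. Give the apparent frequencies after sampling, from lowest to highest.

0.36 kHz, 4.28 kHz, 6.84 kHz

fs/2 = 9.8 kHz.
85.24 kHz mod fs = 6.84 kHz.
6.84 kHz ≤ fs/2 = 9.8 kHz, appears at 6.84 kHz.
6.84 kHz ≤ fs/2 = 9.8 kHz, passes unchanged.
39.56 kHz mod fs = 0.36 kHz.
0.36 kHz ≤ fs/2 = 9.8 kHz, appears at 0.36 kHz.
63.08 kHz mod fs = 4.28 kHz.
4.28 kHz ≤ fs/2 = 9.8 kHz, appears at 4.28 kHz.
Distinct values: {0.36 kHz, 4.28 kHz, 6.84 kHz}.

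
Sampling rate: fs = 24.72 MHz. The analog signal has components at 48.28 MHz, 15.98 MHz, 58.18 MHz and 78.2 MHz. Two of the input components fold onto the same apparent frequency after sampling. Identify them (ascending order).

fs/2 = 12.36 MHz.
48.28 MHz mod fs = 23.56 MHz.
23.56 MHz > fs/2 = 12.36 MHz, folds to fs − 23.56 MHz = 1.16 MHz.
15.98 MHz > fs/2 = 12.36 MHz, folds to fs − 15.98 MHz = 8.74 MHz.
58.18 MHz mod fs = 8.74 MHz.
8.74 MHz ≤ fs/2 = 12.36 MHz, appears at 8.74 MHz.
78.2 MHz mod fs = 4.04 MHz.
4.04 MHz ≤ fs/2 = 12.36 MHz, appears at 4.04 MHz.
15.98 MHz and 58.18 MHz both map to 8.74 MHz.

15.98 MHz, 58.18 MHz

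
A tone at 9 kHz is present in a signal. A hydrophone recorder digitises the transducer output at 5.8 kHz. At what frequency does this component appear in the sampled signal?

9 kHz mod fs = 3.2 kHz.
3.2 kHz > fs/2 = 2.9 kHz, folds to fs − 3.2 kHz = 2.6 kHz.

2.6 kHz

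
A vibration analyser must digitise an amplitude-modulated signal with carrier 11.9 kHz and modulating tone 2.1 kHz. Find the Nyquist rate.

AM sidebands sit at fc ± fm = 9.8 kHz and 14 kHz.
Highest-frequency component: 14 kHz.
Nyquist rate = 2 × 14 kHz = 28 kHz.

28 kHz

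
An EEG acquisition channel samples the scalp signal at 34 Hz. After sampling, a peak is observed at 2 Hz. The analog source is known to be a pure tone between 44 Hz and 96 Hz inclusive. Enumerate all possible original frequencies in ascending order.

Frequencies that alias to 2 Hz are k·fs ± 2 Hz for integer k ≥ 0.
k=0: 2 Hz.
k=1: 32 Hz, 36 Hz.
k=2: 66 Hz, 70 Hz.
k=3: 100 Hz, 104 Hz.
Within [44 Hz, 96 Hz]: 66 Hz, 70 Hz.

66 Hz, 70 Hz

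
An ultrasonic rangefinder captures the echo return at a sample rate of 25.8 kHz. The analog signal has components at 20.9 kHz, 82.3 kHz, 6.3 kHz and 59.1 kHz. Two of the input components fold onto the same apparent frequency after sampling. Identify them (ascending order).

20.9 kHz, 82.3 kHz

fs/2 = 12.9 kHz.
20.9 kHz > fs/2 = 12.9 kHz, folds to fs − 20.9 kHz = 4.9 kHz.
82.3 kHz mod fs = 4.9 kHz.
4.9 kHz ≤ fs/2 = 12.9 kHz, appears at 4.9 kHz.
6.3 kHz ≤ fs/2 = 12.9 kHz, passes unchanged.
59.1 kHz mod fs = 7.5 kHz.
7.5 kHz ≤ fs/2 = 12.9 kHz, appears at 7.5 kHz.
20.9 kHz and 82.3 kHz both map to 4.9 kHz.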